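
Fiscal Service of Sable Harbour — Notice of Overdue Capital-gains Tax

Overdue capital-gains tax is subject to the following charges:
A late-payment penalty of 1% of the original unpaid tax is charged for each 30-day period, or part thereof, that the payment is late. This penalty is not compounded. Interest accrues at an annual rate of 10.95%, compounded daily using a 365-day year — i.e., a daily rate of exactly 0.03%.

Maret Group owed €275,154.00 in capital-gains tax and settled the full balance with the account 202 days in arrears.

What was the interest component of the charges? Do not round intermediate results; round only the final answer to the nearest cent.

€17,187.27

Interest: €275,154.00 × ((1 + 0.0003)^202 − 1) = €275,154.00 × 0.06246418… = €17,187.2700…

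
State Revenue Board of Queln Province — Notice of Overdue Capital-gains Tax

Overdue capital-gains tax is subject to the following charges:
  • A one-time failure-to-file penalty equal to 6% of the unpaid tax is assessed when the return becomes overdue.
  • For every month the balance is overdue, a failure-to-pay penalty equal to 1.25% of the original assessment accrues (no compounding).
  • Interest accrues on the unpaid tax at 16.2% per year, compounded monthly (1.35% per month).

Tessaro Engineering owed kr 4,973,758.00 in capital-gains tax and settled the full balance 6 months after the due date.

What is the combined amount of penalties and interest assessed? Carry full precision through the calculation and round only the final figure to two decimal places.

Failure-to-file penalty: 6% × kr 4,973,758.00 = kr 298,425.48
Failure-to-pay penalty = 1.25% × kr 4,973,758.00 × 6 mo = kr 373,031.85
Interest: kr 4,973,758.00 × ((1 + 0.0135)^6 − 1) = kr 4,973,758.00 × 0.0837835… = kr 416,718.6466…
Penalties + interest = kr 671,457.3300 + kr 416,718.6466… = kr 1,088,175.98

kr 1,088,175.98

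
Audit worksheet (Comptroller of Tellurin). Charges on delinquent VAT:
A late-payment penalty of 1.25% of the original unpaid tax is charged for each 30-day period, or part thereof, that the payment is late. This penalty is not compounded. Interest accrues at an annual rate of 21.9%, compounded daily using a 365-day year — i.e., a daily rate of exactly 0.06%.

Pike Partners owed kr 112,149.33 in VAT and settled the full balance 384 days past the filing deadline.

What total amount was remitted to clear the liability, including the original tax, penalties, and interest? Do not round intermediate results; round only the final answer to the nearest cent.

kr 159,422.13

Penalty periods: ⌈384/30⌉ = 13; penalty = 13 × 1.25% × kr 112,149.33 = kr 18,224.27…
Interest: kr 112,149.33 × ((1 + 0.0006)^384 − 1) = kr 112,149.33 × 0.25901656… = kr 29,048.5336…
Total = kr 112,149.33 + kr 18,224.2661… + kr 29,048.5336… = kr 159,422.13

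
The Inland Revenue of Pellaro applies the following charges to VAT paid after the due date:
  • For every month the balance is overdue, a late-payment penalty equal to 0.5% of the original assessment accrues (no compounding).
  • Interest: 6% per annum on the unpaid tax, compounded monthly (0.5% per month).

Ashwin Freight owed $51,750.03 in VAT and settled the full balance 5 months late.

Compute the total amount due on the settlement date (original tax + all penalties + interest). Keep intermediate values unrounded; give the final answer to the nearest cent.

Late-payment penalty = 0.5% × $51,750.03 × 5 mo = $1,293.75…
Interest: $51,750.03 × ((1 + 0.005)^5 − 1) = $51,750.03 × 0.0252513… = $1,306.7531…
Total = $51,750.03 + $1,293.7508… + $1,306.7531… = $54,350.53

$54,350.53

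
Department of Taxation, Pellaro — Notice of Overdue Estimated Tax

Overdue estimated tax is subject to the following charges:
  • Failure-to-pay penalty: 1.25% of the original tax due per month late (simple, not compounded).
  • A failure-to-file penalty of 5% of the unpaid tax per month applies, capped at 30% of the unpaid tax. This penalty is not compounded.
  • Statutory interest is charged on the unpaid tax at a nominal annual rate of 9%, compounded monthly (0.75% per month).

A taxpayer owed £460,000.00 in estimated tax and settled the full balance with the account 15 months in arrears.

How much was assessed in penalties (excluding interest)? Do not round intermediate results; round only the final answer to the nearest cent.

£224,250.00

Failure-to-file: 15 × 5% × £460,000.00 = £345,000.00, capped at 30% × £460,000.00 = £138,000.00
Failure-to-pay penalty: 15 × 1.25% × £460,000.00 = £86,250.00
Total penalty = £138,000.00 + £86,250.00 = £224,250.00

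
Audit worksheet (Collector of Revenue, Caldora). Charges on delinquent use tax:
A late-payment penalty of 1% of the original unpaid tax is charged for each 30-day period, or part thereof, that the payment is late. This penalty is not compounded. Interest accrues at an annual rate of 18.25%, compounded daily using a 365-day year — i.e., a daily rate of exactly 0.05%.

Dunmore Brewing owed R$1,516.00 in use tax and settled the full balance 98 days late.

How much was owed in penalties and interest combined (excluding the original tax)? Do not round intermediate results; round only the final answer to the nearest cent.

R$136.75

Penalty periods: ⌈98/30⌉ = 4; penalty = 4 × 1% × R$1,516.00 = R$60.64
Interest: R$1,516.00 × ((1 + 0.0005)^98 − 1) = R$1,516.00 × 0.05020749… = R$76.1146…
Penalties + interest = R$60.6400 + R$76.1146… = R$136.75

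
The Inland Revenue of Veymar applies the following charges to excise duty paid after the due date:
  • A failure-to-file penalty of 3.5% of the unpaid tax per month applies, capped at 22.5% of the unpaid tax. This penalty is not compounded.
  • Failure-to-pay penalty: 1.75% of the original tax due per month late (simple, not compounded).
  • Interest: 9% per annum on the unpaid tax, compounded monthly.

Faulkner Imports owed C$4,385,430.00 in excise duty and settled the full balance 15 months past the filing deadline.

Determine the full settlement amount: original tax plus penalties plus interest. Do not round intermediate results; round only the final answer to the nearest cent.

C$7,043,450.50

Failure-to-file: 15 × 3.5% × C$4,385,430.00 = C$2,302,350.75, capped at 22.5% × C$4,385,430.00 = C$986,721.75
Failure-to-pay penalty: 15 × 1.75% × C$4,385,430.00 = C$1,151,175.38…
Interest (9%/yr ÷ 12 = 0.75%/month): C$4,385,430.00 × ((1 + 0.0075)^15 − 1) = C$520,123.3748…
Total = C$4,385,430.00 + C$2,137,897.1250 + C$520,123.3748… = C$7,043,450.50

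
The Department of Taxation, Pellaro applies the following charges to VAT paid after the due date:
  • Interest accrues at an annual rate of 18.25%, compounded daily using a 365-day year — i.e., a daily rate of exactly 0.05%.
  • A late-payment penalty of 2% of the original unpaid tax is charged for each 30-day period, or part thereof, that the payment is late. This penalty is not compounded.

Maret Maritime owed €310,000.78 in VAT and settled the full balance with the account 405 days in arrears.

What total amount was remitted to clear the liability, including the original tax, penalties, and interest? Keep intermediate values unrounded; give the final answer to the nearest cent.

€466,364.59

Penalty periods: ⌈405/30⌉ = 14; penalty = 14 × 2% × €310,000.78 = €86,800.22…
Interest: €310,000.78 × ((1 + 0.0005)^405 − 1) = €310,000.78 × 0.22439812… = €69,563.5919…
Total = €310,000.78 + €86,800.2184 + €69,563.5919… = €466,364.59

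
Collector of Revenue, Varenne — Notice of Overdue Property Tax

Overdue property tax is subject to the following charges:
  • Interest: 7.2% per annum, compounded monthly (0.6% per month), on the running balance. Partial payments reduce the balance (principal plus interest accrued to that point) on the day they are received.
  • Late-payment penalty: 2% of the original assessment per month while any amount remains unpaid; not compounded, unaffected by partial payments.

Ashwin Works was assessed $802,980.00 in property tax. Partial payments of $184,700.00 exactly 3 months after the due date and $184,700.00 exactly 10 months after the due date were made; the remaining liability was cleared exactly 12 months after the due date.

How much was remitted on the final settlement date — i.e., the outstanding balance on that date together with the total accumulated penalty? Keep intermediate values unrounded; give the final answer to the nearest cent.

$673,616.72

Balance at month 3: $802,980.0000 × (1 + 0.006)^3 = $817,520.5353…
After $184,700.00 payment: $817,520.5353… − $184,700.00 = $632,820.5353…
Balance at month 10: $632,820.5353… × (1 + 0.006)^7 = $659,882.2230…
After $184,700.00 payment: $659,882.2230… − $184,700.00 = $475,182.2230…
Balance at month 12: $475,182.2230… × (1 + 0.006)^2 = $480,901.5163…
Penalty: 12 × 2% × $802,980.00 = $192,715.20
Final settlement = outstanding balance + penalty = $480,901.5163… + $192,715.20 = $673,616.72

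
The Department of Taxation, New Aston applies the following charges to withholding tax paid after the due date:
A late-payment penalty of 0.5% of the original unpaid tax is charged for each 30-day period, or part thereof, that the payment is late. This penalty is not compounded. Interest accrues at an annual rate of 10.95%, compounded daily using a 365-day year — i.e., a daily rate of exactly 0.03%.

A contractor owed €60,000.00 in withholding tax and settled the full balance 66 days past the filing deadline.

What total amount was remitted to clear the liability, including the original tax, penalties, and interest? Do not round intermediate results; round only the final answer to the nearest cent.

€62,099.66

Penalty periods: ⌈66/30⌉ = 3; penalty = 3 × 0.5% × €60,000.00 = €900.00
Interest: €60,000.00 × ((1 + 0.0003)^66 − 1) = €60,000.00 × 0.01999429… = €1,199.6575…
Total = €60,000.00 + €900.0000 + €1,199.6575… = €62,099.66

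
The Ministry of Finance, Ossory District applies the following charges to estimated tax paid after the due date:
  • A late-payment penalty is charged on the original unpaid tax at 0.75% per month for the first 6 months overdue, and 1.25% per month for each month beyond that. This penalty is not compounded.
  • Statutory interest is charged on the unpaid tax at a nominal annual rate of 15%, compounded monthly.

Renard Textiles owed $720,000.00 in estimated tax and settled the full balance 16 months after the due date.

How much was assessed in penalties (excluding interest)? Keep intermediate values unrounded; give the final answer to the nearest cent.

$122,400.00

Penalty, months 1–6: 6 × 0.75% × $720,000.00 = $32,400.00
Penalty, months 7–16: 10 × 1.25% × $720,000.00 = $90,000.00
Total penalty = $32,400.00 + $90,000.00 = $122,400.00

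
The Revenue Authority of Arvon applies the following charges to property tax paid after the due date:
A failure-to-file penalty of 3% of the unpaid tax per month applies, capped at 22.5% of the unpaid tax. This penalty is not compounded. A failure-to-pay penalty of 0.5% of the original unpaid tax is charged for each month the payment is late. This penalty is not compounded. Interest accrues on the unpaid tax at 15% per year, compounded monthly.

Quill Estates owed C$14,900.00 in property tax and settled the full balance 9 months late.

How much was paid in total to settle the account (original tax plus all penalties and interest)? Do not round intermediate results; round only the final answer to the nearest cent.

C$20,685.55

Failure-to-file: 9 × 3% × C$14,900.00 = C$4,023.00, capped at 22.5% × C$14,900.00 = C$3,352.50
Failure-to-pay penalty = 0.5% × C$14,900.00 × 9 mo = C$670.50
Interest (15%/yr ÷ 12 = 1.25%/month): C$14,900.00 × ((1 + 0.0125)^9 − 1) = C$1,762.5534…
Total = C$14,900.00 + C$4,023.0000 + C$1,762.5534… = C$20,685.55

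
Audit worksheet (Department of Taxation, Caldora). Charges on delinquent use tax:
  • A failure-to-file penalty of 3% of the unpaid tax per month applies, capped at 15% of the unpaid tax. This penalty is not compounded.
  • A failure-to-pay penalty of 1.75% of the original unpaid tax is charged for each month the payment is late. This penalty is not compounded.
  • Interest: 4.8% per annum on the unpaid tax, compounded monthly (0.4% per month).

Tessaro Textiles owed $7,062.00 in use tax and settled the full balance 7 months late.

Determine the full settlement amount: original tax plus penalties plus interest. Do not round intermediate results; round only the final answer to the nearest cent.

Failure-to-file: 7 × 3% × $7,062.00 = $1,483.02, capped at 15% × $7,062.00 = $1,059.30
Failure-to-pay penalty: 7 × 1.75% × $7,062.00 = $865.10…
Interest: $7,062.00 × ((1 + 0.004)^7 − 1) = $7,062.00 × 0.0283382… = $200.1247…
Total = $7,062.00 + $1,924.3950 + $200.1247… = $9,186.52

$9,186.52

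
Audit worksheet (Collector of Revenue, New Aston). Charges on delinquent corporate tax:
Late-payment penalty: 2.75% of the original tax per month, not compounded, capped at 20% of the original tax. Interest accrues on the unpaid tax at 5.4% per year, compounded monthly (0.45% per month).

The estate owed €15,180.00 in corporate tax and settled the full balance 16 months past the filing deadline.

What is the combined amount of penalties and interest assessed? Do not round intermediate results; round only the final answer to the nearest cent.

Penalty (uncapped): 16 × 2.75% × €15,180.00 = €6,679.20; cap = 20% × €15,180.00 = €3,036.00 → penalty = €3,036.00
Interest: €15,180.00 × ((1 + 0.0045)^16 − 1) = €15,180.00 × 0.0744818… = €1,130.6335…
Penalties + interest = €3,036.0000 + €1,130.6335… = €4,166.63

€4,166.63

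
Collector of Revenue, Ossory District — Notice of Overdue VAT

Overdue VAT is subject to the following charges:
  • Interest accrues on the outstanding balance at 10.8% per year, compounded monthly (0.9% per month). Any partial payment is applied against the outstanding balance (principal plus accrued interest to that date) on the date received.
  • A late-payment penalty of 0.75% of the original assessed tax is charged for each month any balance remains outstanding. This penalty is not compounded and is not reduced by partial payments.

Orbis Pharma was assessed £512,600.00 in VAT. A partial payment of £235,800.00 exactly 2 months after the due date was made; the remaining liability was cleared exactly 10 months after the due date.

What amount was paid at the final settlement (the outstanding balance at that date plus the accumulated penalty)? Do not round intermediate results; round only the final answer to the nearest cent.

Balance at month 2: £512,600.0000 × (1 + 0.009)^2 = £521,868.3206
After £235,800.00 payment: £521,868.3206 − £235,800.00 = £286,068.3206
Balance at month 10: £286,068.3206 × (1 + 0.009)^8 = £307,325.8534…
Penalty: 10 × 0.75% × £512,600.00 = £38,445.00
Final settlement = outstanding balance + penalty = £307,325.8534… + £38,445.00 = £345,770.85

£345,770.85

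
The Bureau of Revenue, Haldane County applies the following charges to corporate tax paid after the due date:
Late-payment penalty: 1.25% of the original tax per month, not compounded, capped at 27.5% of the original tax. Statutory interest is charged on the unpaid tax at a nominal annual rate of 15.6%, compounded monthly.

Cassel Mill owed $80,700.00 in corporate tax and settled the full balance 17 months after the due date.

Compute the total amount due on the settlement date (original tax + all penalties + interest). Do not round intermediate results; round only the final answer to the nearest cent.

Penalty: 17 × 1.25% × $80,700.00 = $17,148.75 (below the 27.5% cap of $22,192.50)
Interest (15.6%/yr ÷ 12 = 1.3%/month): $80,700.00 × ((1 + 0.013)^17 − 1) = $19,815.7473…
Total = $80,700.00 + $17,148.7500 + $19,815.7473… = $117,664.50

$117,664.50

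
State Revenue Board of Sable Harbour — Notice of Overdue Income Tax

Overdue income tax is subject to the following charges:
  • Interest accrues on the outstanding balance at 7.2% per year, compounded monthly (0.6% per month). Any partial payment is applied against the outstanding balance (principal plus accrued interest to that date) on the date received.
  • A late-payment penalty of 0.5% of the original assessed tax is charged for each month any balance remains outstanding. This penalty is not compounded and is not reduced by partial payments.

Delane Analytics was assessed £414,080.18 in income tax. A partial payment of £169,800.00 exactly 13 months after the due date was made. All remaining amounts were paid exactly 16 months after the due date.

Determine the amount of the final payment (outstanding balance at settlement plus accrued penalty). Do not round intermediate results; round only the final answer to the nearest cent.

£315,923.42

Balance at month 13: £414,080.1800 × (1 + 0.006)^13 = £447,567.1393…
After £169,800.00 payment: £447,567.1393… − £169,800.00 = £277,767.1393…
Balance at month 16: £277,767.1393… × (1 + 0.006)^3 = £282,797.0066…
Penalty: 16 × 0.5% × £414,080.18 = £33,126.41…
Final settlement = outstanding balance + penalty = £282,797.0066… + £33,126.41… = £315,923.42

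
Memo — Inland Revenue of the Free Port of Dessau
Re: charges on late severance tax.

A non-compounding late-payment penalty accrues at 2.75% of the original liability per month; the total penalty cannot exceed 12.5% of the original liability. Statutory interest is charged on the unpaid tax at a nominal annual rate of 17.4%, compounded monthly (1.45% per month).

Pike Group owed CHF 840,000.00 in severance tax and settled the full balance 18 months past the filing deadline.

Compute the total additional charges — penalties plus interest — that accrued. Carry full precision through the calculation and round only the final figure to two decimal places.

Penalty (uncapped): 18 × 2.75% × CHF 840,000.00 = CHF 415,800.00; cap = 12.5% × CHF 840,000.00 = CHF 105,000.00 → penalty = CHF 105,000.00
Interest: CHF 840,000.00 × ((1 + 0.0145)^18 − 1) = CHF 840,000.00 × 0.2957969… = CHF 248,469.3660…
Penalties + interest = CHF 105,000.0000 + CHF 248,469.3660… = CHF 353,469.37

CHF 353,469.37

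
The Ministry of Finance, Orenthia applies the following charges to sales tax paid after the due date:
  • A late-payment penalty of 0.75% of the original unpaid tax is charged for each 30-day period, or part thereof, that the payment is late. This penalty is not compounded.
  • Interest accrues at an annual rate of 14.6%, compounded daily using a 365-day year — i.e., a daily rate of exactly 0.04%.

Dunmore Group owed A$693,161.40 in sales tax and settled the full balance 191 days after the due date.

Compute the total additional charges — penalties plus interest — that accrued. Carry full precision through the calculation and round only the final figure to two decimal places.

A$91,412.57

Penalty periods: ⌈191/30⌉ = 7; penalty = 7 × 0.75% × A$693,161.40 = A$36,390.97…
Interest: A$693,161.40 × ((1 + 0.0004)^191 − 1) = A$693,161.40 × 0.07937776… = A$55,021.5971…
Penalties + interest = A$36,390.9735 + A$55,021.5971… = A$91,412.57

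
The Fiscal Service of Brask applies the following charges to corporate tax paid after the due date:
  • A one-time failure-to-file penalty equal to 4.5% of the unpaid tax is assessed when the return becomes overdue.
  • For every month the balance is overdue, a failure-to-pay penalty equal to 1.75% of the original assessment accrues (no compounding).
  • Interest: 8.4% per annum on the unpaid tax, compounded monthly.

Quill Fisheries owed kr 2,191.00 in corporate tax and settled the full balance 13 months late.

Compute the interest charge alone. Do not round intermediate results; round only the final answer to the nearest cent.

Interest (8.4%/yr ÷ 12 = 0.7%/month): kr 2,191.00 × ((1 + 0.007)^13 − 1) = kr 207.9737…

kr 207.97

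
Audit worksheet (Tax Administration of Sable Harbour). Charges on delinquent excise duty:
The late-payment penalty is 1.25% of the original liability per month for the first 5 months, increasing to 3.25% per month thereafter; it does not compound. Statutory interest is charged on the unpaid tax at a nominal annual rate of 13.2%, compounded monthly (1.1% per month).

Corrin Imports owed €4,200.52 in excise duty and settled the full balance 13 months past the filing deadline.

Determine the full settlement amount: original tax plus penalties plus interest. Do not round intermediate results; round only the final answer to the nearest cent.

Penalty, months 1–5: 5 × 1.25% × €4,200.52 = €262.53…
Penalty, months 6–13: 8 × 3.25% × €4,200.52 = €1,092.14…
Interest: €4,200.52 × ((1 + 0.011)^13 − 1) = €4,200.52 × 0.1528293… = €641.9627…
Total = €4,200.52 + €1,354.6677 + €641.9627… = €6,197.15

€6,197.15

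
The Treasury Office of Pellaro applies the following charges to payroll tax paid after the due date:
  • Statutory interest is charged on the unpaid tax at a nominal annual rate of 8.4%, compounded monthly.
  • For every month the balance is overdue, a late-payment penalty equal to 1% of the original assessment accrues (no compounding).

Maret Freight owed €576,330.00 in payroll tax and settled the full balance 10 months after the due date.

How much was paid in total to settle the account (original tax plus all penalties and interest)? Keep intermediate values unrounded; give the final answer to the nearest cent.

€675,600.92

Late-payment penalty = 1% × €576,330.00 × 10 mo = €57,633.00
Interest (8.4%/yr ÷ 12 = 0.7%/month): €576,330.00 × ((1 + 0.007)^10 − 1) = €41,637.9224…
Total = €576,330.00 + €57,633.0000 + €41,637.9224… = €675,600.92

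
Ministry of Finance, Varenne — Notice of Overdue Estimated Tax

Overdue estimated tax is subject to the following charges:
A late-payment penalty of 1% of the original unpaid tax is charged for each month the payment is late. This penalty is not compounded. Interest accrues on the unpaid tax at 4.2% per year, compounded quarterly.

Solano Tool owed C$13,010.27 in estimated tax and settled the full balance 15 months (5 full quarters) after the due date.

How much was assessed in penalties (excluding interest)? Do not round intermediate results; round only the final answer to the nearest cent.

C$1,951.54

Late-payment penalty = 1% × C$13,010.27 × 15 mo = C$1,951.54…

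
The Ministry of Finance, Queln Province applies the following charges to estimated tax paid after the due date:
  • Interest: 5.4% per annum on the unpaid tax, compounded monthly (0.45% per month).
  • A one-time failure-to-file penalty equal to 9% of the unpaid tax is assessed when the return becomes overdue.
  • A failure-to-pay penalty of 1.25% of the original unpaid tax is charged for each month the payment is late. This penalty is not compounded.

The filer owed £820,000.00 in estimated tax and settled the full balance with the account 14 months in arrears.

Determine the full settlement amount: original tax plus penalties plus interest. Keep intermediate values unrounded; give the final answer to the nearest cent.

£1,090,498.59

Failure-to-file penalty: 9% × £820,000.00 = £73,800.00
Failure-to-pay penalty: 14 × 1.25% × £820,000.00 = £143,500.00
Interest: £820,000.00 × ((1 + 0.0045)^14 − 1) = £820,000.00 × 0.0648763… = £53,198.5936…
Total = £820,000.00 + £217,300.0000 + £53,198.5936… = £1,090,498.59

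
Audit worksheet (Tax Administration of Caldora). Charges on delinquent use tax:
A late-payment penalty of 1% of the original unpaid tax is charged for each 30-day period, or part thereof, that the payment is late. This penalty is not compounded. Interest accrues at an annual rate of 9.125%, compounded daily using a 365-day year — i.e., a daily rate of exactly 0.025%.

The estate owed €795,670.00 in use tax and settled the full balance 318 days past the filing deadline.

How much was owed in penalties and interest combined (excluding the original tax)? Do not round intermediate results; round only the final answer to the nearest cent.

Penalty periods: ⌈318/30⌉ = 11; penalty = 11 × 1% × €795,670.00 = €87,523.70
Interest: €795,670.00 × ((1 + 0.00025)^318 − 1) = €795,670.00 × 0.08273480… = €65,829.5996…
Penalties + interest = €87,523.7000 + €65,829.5996… = €153,353.30

€153,353.30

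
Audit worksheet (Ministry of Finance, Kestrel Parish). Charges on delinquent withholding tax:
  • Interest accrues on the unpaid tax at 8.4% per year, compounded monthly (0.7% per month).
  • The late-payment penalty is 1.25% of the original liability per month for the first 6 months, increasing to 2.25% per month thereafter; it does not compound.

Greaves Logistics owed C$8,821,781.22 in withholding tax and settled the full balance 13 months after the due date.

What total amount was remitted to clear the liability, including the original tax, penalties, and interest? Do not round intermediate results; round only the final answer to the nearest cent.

C$11,710,225.03

Penalty, months 1–6: 6 × 1.25% × C$8,821,781.22 = C$661,633.59…
Penalty, months 7–13: 7 × 2.25% × C$8,821,781.22 = C$1,389,430.54…
Interest: C$8,821,781.22 × ((1 + 0.007)^13 − 1) = C$8,821,781.22 × 0.0949218… = C$837,379.6750…
Total = C$8,821,781.22 + C$2,051,064.1337… + C$837,379.6750… = C$11,710,225.03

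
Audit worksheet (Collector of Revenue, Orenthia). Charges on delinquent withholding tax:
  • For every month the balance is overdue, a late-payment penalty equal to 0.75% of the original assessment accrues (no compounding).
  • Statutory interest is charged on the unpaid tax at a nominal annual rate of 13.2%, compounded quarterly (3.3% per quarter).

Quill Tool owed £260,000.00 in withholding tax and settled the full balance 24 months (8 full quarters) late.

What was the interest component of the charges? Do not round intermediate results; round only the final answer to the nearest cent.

Interest: £260,000.00 × ((1 + 0.033)^8 − 1) = £260,000.00 × 0.2965897… = £77,113.3258…

£77,113.33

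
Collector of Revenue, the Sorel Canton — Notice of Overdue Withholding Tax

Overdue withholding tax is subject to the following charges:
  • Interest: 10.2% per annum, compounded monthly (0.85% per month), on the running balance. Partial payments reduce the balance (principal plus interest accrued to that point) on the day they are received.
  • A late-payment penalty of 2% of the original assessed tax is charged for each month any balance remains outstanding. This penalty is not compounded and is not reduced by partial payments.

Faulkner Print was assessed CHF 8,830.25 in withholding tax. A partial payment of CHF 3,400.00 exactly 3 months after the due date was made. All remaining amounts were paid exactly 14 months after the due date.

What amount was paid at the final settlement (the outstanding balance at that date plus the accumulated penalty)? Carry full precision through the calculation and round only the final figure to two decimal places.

CHF 8,681.84

Balance at month 3: CHF 8,830.2500 × (1 + 0.0085)^3 = CHF 9,057.3408…
After CHF 3,400.00 payment: CHF 9,057.3408… − CHF 3,400.00 = CHF 5,657.3408…
Balance at month 14: CHF 5,657.3408… × (1 + 0.0085)^11 = CHF 6,209.3661…
Penalty: 14 × 2% × CHF 8,830.25 = CHF 2,472.47
Final settlement = outstanding balance + penalty = CHF 6,209.3661… + CHF 2,472.47 = CHF 8,681.84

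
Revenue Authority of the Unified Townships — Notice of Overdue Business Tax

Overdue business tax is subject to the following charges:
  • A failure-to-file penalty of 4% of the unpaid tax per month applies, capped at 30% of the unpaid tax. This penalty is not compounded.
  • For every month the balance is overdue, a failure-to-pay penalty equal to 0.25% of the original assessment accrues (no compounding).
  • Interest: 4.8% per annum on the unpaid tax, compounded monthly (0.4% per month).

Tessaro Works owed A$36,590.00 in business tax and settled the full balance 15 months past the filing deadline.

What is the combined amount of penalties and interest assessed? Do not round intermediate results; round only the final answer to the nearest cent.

A$14,607.07

Failure-to-file: 15 × 4% × A$36,590.00 = A$21,954.00, capped at 30% × A$36,590.00 = A$10,977.00
Failure-to-pay penalty: 15 × 0.25% × A$36,590.00 = A$1,372.13…
Interest: A$36,590.00 × ((1 + 0.004)^15 − 1) = A$36,590.00 × 0.0617095… = A$2,257.9496…
Penalties + interest = A$12,349.1250 + A$2,257.9496… = A$14,607.07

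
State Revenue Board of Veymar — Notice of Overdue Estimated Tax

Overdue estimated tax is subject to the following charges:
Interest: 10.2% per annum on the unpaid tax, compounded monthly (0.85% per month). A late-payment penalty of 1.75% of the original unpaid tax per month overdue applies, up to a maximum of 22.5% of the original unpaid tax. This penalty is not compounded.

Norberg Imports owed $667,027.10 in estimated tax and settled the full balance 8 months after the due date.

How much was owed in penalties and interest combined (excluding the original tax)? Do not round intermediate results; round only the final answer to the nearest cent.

Penalty: 8 × 1.75% × $667,027.10 = $93,383.79… (below the 22.5% cap of $150,081.10…)
Interest: $667,027.10 × ((1 + 0.0085)^8 − 1) = $667,027.10 × 0.0700578… = $46,730.4238…
Penalties + interest = $93,383.7940 + $46,730.4238… = $140,114.22

$140,114.22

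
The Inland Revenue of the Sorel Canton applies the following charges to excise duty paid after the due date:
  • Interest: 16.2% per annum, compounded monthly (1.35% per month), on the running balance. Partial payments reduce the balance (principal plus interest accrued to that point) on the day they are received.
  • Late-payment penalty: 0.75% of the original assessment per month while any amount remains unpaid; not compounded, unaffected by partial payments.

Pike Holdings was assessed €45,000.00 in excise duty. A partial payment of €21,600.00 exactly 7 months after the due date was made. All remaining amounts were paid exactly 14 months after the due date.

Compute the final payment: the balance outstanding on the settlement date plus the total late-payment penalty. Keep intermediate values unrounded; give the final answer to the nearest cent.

Balance at month 7: €45,000.0000 × (1 + 0.0135)^7 = €49,428.6541…
After €21,600.00 payment: €49,428.6541… − €21,600.00 = €27,828.6541…
Balance at month 14: €27,828.6541… × (1 + 0.0135)^7 = €30,567.3981…
Penalty: 14 × 0.75% × €45,000.00 = €4,725.00
Final settlement = outstanding balance + penalty = €30,567.3981… + €4,725.00 = €35,292.40

€35,292.40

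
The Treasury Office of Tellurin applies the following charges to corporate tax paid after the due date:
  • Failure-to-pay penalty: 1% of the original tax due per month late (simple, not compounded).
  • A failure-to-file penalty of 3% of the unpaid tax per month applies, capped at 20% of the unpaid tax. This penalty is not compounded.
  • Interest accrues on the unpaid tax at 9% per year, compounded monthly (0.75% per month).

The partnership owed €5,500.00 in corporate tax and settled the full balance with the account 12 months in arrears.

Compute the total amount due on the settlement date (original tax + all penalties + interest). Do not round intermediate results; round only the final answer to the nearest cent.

€7,775.94

Failure-to-file: 12 × 3% × €5,500.00 = €1,980.00, capped at 20% × €5,500.00 = €1,100.00
Failure-to-pay penalty: 12 × 1% × €5,500.00 = €660.00
Interest: €5,500.00 × ((1 + 0.0075)^12 − 1) = €5,500.00 × 0.0938069… = €515.9379…
Total = €5,500.00 + €1,760.0000 + €515.9379… = €7,775.94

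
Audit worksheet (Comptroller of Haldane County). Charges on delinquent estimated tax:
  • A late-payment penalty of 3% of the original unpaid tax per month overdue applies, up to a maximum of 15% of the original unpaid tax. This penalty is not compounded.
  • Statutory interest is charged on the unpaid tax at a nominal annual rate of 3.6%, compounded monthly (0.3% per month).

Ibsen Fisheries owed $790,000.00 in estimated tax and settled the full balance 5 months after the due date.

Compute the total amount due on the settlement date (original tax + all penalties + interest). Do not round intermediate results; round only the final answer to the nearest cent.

Penalty (uncapped): 5 × 3% × $790,000.00 = $118,500.00; cap = 15% × $790,000.00 = $118,500.00 → penalty = $118,500.00
Interest: $790,000.00 × ((1 + 0.003)^5 − 1) = $790,000.00 × 0.0150903… = $11,921.3136…
Total = $790,000.00 + $118,500.0000 + $11,921.3136… = $920,421.31

$920,421.31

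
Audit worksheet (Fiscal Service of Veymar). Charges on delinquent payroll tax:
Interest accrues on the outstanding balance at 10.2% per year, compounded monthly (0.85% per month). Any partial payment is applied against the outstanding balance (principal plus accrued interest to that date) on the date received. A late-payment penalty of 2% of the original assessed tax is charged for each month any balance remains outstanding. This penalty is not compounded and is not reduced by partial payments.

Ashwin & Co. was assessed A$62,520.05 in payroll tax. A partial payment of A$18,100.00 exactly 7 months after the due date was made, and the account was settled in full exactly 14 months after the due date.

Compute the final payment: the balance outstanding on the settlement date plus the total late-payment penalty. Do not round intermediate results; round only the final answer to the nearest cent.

A$68,686.11

Balance at month 7: A$62,520.0500 × (1 + 0.0085)^7 = A$66,336.2068…
After A$18,100.00 payment: A$66,336.2068… − A$18,100.00 = A$48,236.2068…
Balance at month 14: A$48,236.2068… × (1 + 0.0085)^7 = A$51,180.4932…
Penalty: 14 × 2% × A$62,520.05 = A$17,505.61…
Final settlement = outstanding balance + penalty = A$51,180.4932… + A$17,505.61… = A$68,686.11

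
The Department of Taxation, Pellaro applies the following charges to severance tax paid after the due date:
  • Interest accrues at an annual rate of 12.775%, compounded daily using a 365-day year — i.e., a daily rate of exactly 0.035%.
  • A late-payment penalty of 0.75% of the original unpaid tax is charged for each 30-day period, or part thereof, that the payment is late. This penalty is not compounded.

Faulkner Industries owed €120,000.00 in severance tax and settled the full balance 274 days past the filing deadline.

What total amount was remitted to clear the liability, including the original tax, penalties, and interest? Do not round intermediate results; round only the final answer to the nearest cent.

Penalty periods: ⌈274/30⌉ = 10; penalty = 10 × 0.75% × €120,000.00 = €9,000.00
Interest: €120,000.00 × ((1 + 0.00035)^274 − 1) = €120,000.00 × 0.10063053… = €12,075.6632…
Total = €120,000.00 + €9,000.0000 + €12,075.6632… = €141,075.66

€141,075.66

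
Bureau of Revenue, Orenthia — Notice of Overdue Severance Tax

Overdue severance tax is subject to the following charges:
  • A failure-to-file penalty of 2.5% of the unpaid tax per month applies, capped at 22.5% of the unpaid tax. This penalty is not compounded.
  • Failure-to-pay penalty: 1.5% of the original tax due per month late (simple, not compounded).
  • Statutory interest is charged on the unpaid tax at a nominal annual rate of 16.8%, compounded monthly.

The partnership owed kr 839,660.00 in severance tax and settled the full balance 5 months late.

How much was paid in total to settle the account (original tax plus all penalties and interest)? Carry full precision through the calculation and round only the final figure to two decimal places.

Failure-to-file: 5 × 2.5% × kr 839,660.00 = kr 104,957.50 (under the 22.5% cap)
Failure-to-pay penalty: 5 × 1.5% × kr 839,660.00 = kr 62,974.50
Interest (16.8%/yr ÷ 12 = 1.4%/month): kr 839,660.00 × ((1 + 0.014)^5 − 1) = kr 60,445.1356…
Total = kr 839,660.00 + kr 167,932.0000 + kr 60,445.1356… = kr 1,068,037.14

kr 1,068,037.14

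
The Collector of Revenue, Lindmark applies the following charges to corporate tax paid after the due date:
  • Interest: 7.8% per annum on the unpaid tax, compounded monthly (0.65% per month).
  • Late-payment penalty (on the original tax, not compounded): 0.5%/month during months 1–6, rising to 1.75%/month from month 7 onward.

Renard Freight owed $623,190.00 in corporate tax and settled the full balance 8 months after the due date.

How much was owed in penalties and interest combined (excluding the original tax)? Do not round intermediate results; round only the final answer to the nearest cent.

Penalty, months 1–6: 6 × 0.5% × $623,190.00 = $18,695.70
Penalty, months 7–8: 2 × 1.75% × $623,190.00 = $21,811.65
Interest: $623,190.00 × ((1 + 0.0065)^8 − 1) = $623,190.00 × 0.0531985… = $33,152.7761…
Penalties + interest = $40,507.3500 + $33,152.7761… = $73,660.13

$73,660.13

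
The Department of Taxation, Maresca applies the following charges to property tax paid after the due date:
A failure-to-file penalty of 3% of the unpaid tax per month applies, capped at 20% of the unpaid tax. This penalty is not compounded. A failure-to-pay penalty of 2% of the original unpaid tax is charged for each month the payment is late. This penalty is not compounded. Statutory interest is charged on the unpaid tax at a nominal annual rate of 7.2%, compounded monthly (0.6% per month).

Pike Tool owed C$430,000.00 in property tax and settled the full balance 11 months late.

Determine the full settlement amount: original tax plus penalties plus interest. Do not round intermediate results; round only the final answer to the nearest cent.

Failure-to-file: 11 × 3% × C$430,000.00 = C$141,900.00, capped at 20% × C$430,000.00 = C$86,000.00
Failure-to-pay penalty = 2% × C$430,000.00 × 11 mo = C$94,600.00
Interest: C$430,000.00 × ((1 + 0.006)^11 − 1) = C$430,000.00 × 0.0680161… = C$29,246.9107…
Total = C$430,000.00 + C$180,600.0000 + C$29,246.9107… = C$639,846.91

C$639,846.91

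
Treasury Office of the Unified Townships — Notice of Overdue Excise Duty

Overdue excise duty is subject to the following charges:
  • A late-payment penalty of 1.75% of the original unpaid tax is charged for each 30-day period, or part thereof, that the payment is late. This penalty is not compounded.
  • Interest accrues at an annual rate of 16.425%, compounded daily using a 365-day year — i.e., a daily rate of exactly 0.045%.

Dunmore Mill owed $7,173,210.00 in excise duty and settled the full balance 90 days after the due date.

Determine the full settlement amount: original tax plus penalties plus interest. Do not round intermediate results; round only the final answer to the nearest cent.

Penalty periods: ⌈90/30⌉ = 3; penalty = 3 × 1.75% × $7,173,210.00 = $376,593.53…
Interest: $7,173,210.00 × ((1 + 0.00045)^90 − 1) = $7,173,210.00 × 0.04132182… = $296,410.1173…
Total = $7,173,210.00 + $376,593.5250 + $296,410.1173… = $7,846,213.64

$7,846,213.64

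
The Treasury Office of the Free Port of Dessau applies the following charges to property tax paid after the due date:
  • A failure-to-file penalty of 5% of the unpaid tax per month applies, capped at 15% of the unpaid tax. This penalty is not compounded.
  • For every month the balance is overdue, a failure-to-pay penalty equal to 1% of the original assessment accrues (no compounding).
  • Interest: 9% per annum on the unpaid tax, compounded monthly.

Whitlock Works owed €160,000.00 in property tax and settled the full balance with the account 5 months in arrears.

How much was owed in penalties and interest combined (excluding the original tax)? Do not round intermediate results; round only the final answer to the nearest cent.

Failure-to-file: 5 × 5% × €160,000.00 = €40,000.00, capped at 15% × €160,000.00 = €24,000.00
Failure-to-pay penalty = 1% × €160,000.00 × 5 mo = €8,000.00
Interest (9%/yr ÷ 12 = 0.75%/month): €160,000.00 × ((1 + 0.0075)^5 − 1) = €6,090.6775…
Penalties + interest = €32,000.0000 + €6,090.6775… = €38,090.68

€38,090.68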